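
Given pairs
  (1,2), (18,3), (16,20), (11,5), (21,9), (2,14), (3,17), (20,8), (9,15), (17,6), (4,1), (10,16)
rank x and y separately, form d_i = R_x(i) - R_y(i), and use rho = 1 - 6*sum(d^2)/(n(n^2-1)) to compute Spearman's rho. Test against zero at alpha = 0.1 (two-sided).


Step 1: Rank x and y separately (midranks; no ties here).
rank(x): 1->1, 18->10, 16->8, 11->7, 21->12, 2->2, 3->3, 20->11, 9->5, 17->9, 4->4, 10->6
rank(y): 2->2, 3->3, 20->12, 5->4, 9->7, 14->8, 17->11, 8->6, 15->9, 6->5, 1->1, 16->10
Step 2: d_i = R_x(i) - R_y(i); compute d_i^2.
  (1-2)^2=1, (10-3)^2=49, (8-12)^2=16, (7-4)^2=9, (12-7)^2=25, (2-8)^2=36, (3-11)^2=64, (11-6)^2=25, (5-9)^2=16, (9-5)^2=16, (4-1)^2=9, (6-10)^2=16
sum(d^2) = 282.
Step 3: rho = 1 - 6*282 / (12*(12^2 - 1)) = 1 - 1692/1716 = 0.013986.
Step 4: Under H0, t = rho * sqrt((n-2)/(1-rho^2)) = 0.0442 ~ t(10).
Step 5: Two-sided p-value from the t-distribution with 10 df = 0.965590.
Step 6: alpha = 0.1. fail to reject H0.

rho = 0.0140, p = 0.965590, fail to reject H0 at alpha = 0.1.


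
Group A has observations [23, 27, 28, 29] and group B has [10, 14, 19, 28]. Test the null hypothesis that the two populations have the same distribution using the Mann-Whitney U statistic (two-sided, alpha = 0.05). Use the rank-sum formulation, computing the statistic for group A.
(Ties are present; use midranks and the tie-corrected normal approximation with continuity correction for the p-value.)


Step 1: Combine and sort all 8 observations; assign midranks.
sorted (value, group): (10,Y), (14,Y), (19,Y), (23,X), (27,X), (28,X), (28,Y), (29,X)
ranks: 10->1, 14->2, 19->3, 23->4, 27->5, 28->6.5, 28->6.5, 29->8
Step 2: Rank sum for X: R1 = 4 + 5 + 6.5 + 8 = 23.5.
Step 3: U_X = R1 - n1(n1+1)/2 = 23.5 - 4*5/2 = 23.5 - 10 = 13.5.
       U_Y = n1*n2 - U_X = 16 - 13.5 = 2.5.
Step 4: Ties are present, so use the tie-corrected normal approximation (with continuity correction) for the p-value.
Step 5: p-value = 0.146489; compare to alpha = 0.05. fail to reject H0.

U_X = 13.5, p = 0.146489, fail to reject H0 at alpha = 0.05.


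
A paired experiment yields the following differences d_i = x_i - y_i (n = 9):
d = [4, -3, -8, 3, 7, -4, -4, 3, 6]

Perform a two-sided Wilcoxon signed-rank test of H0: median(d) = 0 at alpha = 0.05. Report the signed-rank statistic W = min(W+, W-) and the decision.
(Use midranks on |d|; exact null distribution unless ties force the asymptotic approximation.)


Step 1: Drop any zero differences (none here) and take |d_i|.
|d| = [4, 3, 8, 3, 7, 4, 4, 3, 6]
Step 2: Midrank |d_i| (ties get averaged ranks).
ranks: |4|->5, |3|->2, |8|->9, |3|->2, |7|->8, |4|->5, |4|->5, |3|->2, |6|->7
Step 3: Attach original signs; sum ranks with positive sign and with negative sign.
W+ = 5 + 2 + 8 + 2 + 7 = 24
W- = 2 + 9 + 5 + 5 = 21
(Check: W+ + W- = 45 should equal n(n+1)/2 = 45.)
Step 4: Test statistic W = min(W+, W-) = 21.
Step 5: Ties in |d|, so use the tie-corrected normal approximation.
        E[W] = n(n+1)/4 = 9*10/4 = 22.5.
        Tie groups: |d|=3 (t=3), |d|=4 (t=3); sum(t^3 - t) = 48.
        Var[W] = n(n+1)(2n+1)/24 - sum(t^3-t)/48 = 1710/24 - 48/48 = 70.25.
        z = (W - E[W]) / sqrt(Var[W]) = (21 - 22.5) / 8.3815 = -0.1790.
        Two-sided p = 2*Phi(z) = 0.857965.
Step 6: alpha = 0.05. fail to reject H0.

W+ = 24, W- = 21, W = min = 21, p = 0.857965, fail to reject H0.


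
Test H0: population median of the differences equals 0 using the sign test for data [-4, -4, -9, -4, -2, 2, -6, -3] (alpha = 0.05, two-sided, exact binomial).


Step 1: Discard zero differences. Original n = 8; n_eff = number of nonzero differences = 8.
Nonzero differences (with sign): -4, -4, -9, -4, -2, +2, -6, -3
Step 2: Count signs: positive = 1, negative = 7.
Step 3: Under H0: P(positive) = 0.5, so the number of positives S ~ Bin(8, 0.5).
Step 4: Two-sided exact p-value = sum of Bin(8,0.5) probabilities at or below the observed probability = 0.070312.
Step 5: alpha = 0.05. fail to reject H0.

n_eff = 8, pos = 1, neg = 7, p = 0.070312, fail to reject H0.


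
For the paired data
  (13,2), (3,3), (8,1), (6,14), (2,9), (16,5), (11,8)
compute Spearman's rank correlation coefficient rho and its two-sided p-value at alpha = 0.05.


Step 1: Rank x and y separately (midranks; no ties here).
rank(x): 13->6, 3->2, 8->4, 6->3, 2->1, 16->7, 11->5
rank(y): 2->2, 3->3, 1->1, 14->7, 9->6, 5->4, 8->5
Step 2: d_i = R_x(i) - R_y(i); compute d_i^2.
  (6-2)^2=16, (2-3)^2=1, (4-1)^2=9, (3-7)^2=16, (1-6)^2=25, (7-4)^2=9, (5-5)^2=0
sum(d^2) = 76.
Step 3: rho = 1 - 6*76 / (7*(7^2 - 1)) = 1 - 456/336 = -0.357143.
Step 4: Under H0, t = rho * sqrt((n-2)/(1-rho^2)) = -0.8550 ~ t(5).
Step 5: Two-sided p-value from the t-distribution with 5 df = 0.431611.
Step 6: alpha = 0.05. fail to reject H0.

rho = -0.3571, p = 0.431611, fail to reject H0 at alpha = 0.05.


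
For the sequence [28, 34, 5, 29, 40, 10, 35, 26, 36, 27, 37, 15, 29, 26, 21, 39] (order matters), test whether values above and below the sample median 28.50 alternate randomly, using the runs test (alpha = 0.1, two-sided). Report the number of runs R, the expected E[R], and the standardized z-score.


Step 1: Compute median = 28.50; label A = above, B = below.
Labels in order: BABAABABABABABBA  (n_A = 8, n_B = 8)
Step 2: Count runs R = 14.
Step 3: Under H0 (random ordering), E[R] = 2*n_A*n_B/(n_A+n_B) + 1 = 2*8*8/16 + 1 = 9.0000.
        Var[R] = 2*n_A*n_B*(2*n_A*n_B - n_A - n_B) / ((n_A+n_B)^2 * (n_A+n_B-1)) = 14336/3840 = 3.7333.
        SD[R] = 1.9322.
Step 4: Continuity-corrected z = (R - 0.5 - E[R]) / SD[R] = (14 - 0.5 - 9.0000) / 1.9322 = 2.3290.
Step 5: Two-sided p-value via normal approximation = 2*(1 - Phi(|z|)) = 0.019861.
Step 6: alpha = 0.1. reject H0.

R = 14, z = 2.3290, p = 0.019861, reject H0.


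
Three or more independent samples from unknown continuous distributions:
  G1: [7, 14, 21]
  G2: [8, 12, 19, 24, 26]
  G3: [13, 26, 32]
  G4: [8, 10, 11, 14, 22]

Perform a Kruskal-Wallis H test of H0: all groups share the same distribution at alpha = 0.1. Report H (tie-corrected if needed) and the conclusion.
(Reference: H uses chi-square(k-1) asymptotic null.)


Step 1: Combine all N = 16 observations and assign midranks.
sorted (value, group, rank): (7,G1,1), (8,G2,2.5), (8,G4,2.5), (10,G4,4), (11,G4,5), (12,G2,6), (13,G3,7), (14,G1,8.5), (14,G4,8.5), (19,G2,10), (21,G1,11), (22,G4,12), (24,G2,13), (26,G2,14.5), (26,G3,14.5), (32,G3,16)
Step 2: Sum ranks within each group.
R_1 = 20.5 (n_1 = 3)
R_2 = 46 (n_2 = 5)
R_3 = 37.5 (n_3 = 3)
R_4 = 32 (n_4 = 5)
Step 3: H = 12/(N(N+1)) * sum(R_i^2/n_i) - 3(N+1)
     = 12/(16*17) * (20.5^2/3 + 46^2/5 + 37.5^2/3 + 32^2/5) - 3*17
     = 0.044118 * 1236.83 - 51
     = 3.566176.
Step 4: Ties present; correction factor C = 1 - 18/(16^3 - 16) = 0.995588. Corrected H = 3.566176 / 0.995588 = 3.581979.
Step 5: Under H0, H ~ chi^2(3); p-value = 0.310284.
Step 6: alpha = 0.1. fail to reject H0.

H = 3.5820, df = 3, p = 0.310284, fail to reject H0.


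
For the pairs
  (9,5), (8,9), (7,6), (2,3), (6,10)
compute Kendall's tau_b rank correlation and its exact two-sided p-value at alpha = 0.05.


Step 1: Enumerate the 10 unordered pairs (i,j) with i<j and classify each by sign(x_j-x_i) * sign(y_j-y_i).
  (1,2):dx=-1,dy=+4->D; (1,3):dx=-2,dy=+1->D; (1,4):dx=-7,dy=-2->C; (1,5):dx=-3,dy=+5->D
  (2,3):dx=-1,dy=-3->C; (2,4):dx=-6,dy=-6->C; (2,5):dx=-2,dy=+1->D; (3,4):dx=-5,dy=-3->C
  (3,5):dx=-1,dy=+4->D; (4,5):dx=+4,dy=+7->C
Step 2: C = 5, D = 5, total pairs = 10.
Step 3: tau = (C - D)/(n(n-1)/2) = (5 - 5)/10 = 0.000000.
Step 4: Exact two-sided p-value (enumerate n! = 120 permutations of y under H0): p = 1.000000.
Step 5: alpha = 0.05. fail to reject H0.

tau_b = 0.0000 (C=5, D=5), p = 1.000000, fail to reject H0.


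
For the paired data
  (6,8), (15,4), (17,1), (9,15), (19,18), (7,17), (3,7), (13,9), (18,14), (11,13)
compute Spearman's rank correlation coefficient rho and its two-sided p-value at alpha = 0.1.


Step 1: Rank x and y separately (midranks; no ties here).
rank(x): 6->2, 15->7, 17->8, 9->4, 19->10, 7->3, 3->1, 13->6, 18->9, 11->5
rank(y): 8->4, 4->2, 1->1, 15->8, 18->10, 17->9, 7->3, 9->5, 14->7, 13->6
Step 2: d_i = R_x(i) - R_y(i); compute d_i^2.
  (2-4)^2=4, (7-2)^2=25, (8-1)^2=49, (4-8)^2=16, (10-10)^2=0, (3-9)^2=36, (1-3)^2=4, (6-5)^2=1, (9-7)^2=4, (5-6)^2=1
sum(d^2) = 140.
Step 3: rho = 1 - 6*140 / (10*(10^2 - 1)) = 1 - 840/990 = 0.151515.
Step 4: Under H0, t = rho * sqrt((n-2)/(1-rho^2)) = 0.4336 ~ t(8).
Step 5: Two-sided p-value from the t-distribution with 8 df = 0.676065.
Step 6: alpha = 0.1. fail to reject H0.

rho = 0.1515, p = 0.676065, fail to reject H0 at alpha = 0.1.


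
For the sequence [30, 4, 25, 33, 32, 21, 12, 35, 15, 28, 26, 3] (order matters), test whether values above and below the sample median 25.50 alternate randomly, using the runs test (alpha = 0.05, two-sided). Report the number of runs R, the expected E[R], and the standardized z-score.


Step 1: Compute median = 25.50; label A = above, B = below.
Labels in order: ABBAABBABAAB  (n_A = 6, n_B = 6)
Step 2: Count runs R = 8.
Step 3: Under H0 (random ordering), E[R] = 2*n_A*n_B/(n_A+n_B) + 1 = 2*6*6/12 + 1 = 7.0000.
        Var[R] = 2*n_A*n_B*(2*n_A*n_B - n_A - n_B) / ((n_A+n_B)^2 * (n_A+n_B-1)) = 4320/1584 = 2.7273.
        SD[R] = 1.6514.
Step 4: Continuity-corrected z = (R - 0.5 - E[R]) / SD[R] = (8 - 0.5 - 7.0000) / 1.6514 = 0.3028.
Step 5: Two-sided p-value via normal approximation = 2*(1 - Phi(|z|)) = 0.762069.
Step 6: alpha = 0.05. fail to reject H0.

R = 8, z = 0.3028, p = 0.762069, fail to reject H0.


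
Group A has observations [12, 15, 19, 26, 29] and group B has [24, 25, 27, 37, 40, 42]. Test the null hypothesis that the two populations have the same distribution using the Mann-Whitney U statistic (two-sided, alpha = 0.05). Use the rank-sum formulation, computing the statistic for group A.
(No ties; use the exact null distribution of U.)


Step 1: Combine and sort all 11 observations; assign midranks.
sorted (value, group): (12,X), (15,X), (19,X), (24,Y), (25,Y), (26,X), (27,Y), (29,X), (37,Y), (40,Y), (42,Y)
ranks: 12->1, 15->2, 19->3, 24->4, 25->5, 26->6, 27->7, 29->8, 37->9, 40->10, 42->11
Step 2: Rank sum for X: R1 = 1 + 2 + 3 + 6 + 8 = 20.
Step 3: U_X = R1 - n1(n1+1)/2 = 20 - 5*6/2 = 20 - 15 = 5.
       U_Y = n1*n2 - U_X = 30 - 5 = 25.
Step 4: No ties, so the exact null distribution of U (based on enumerating the C(11,5) = 462 equally likely rank assignments) gives the two-sided p-value.
Step 5: p-value = 0.082251; compare to alpha = 0.05. fail to reject H0.

U_X = 5, p = 0.082251, fail to reject H0 at alpha = 0.05.


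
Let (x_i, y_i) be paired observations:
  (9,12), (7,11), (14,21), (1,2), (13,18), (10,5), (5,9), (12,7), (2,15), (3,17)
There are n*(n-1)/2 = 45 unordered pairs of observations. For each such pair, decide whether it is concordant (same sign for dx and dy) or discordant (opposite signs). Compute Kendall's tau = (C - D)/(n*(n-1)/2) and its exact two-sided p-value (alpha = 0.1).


Step 1: Enumerate the 45 unordered pairs (i,j) with i<j and classify each by sign(x_j-x_i) * sign(y_j-y_i).
  (1,2):dx=-2,dy=-1->C; (1,3):dx=+5,dy=+9->C; (1,4):dx=-8,dy=-10->C; (1,5):dx=+4,dy=+6->C
  (1,6):dx=+1,dy=-7->D; (1,7):dx=-4,dy=-3->C; (1,8):dx=+3,dy=-5->D; (1,9):dx=-7,dy=+3->D
  (1,10):dx=-6,dy=+5->D; (2,3):dx=+7,dy=+10->C; (2,4):dx=-6,dy=-9->C; (2,5):dx=+6,dy=+7->C
  (2,6):dx=+3,dy=-6->D; (2,7):dx=-2,dy=-2->C; (2,8):dx=+5,dy=-4->D; (2,9):dx=-5,dy=+4->D
  (2,10):dx=-4,dy=+6->D; (3,4):dx=-13,dy=-19->C; (3,5):dx=-1,dy=-3->C; (3,6):dx=-4,dy=-16->C
  (3,7):dx=-9,dy=-12->C; (3,8):dx=-2,dy=-14->C; (3,9):dx=-12,dy=-6->C; (3,10):dx=-11,dy=-4->C
  (4,5):dx=+12,dy=+16->C; (4,6):dx=+9,dy=+3->C; (4,7):dx=+4,dy=+7->C; (4,8):dx=+11,dy=+5->C
  (4,9):dx=+1,dy=+13->C; (4,10):dx=+2,dy=+15->C; (5,6):dx=-3,dy=-13->C; (5,7):dx=-8,dy=-9->C
  (5,8):dx=-1,dy=-11->C; (5,9):dx=-11,dy=-3->C; (5,10):dx=-10,dy=-1->C; (6,7):dx=-5,dy=+4->D
  (6,8):dx=+2,dy=+2->C; (6,9):dx=-8,dy=+10->D; (6,10):dx=-7,dy=+12->D; (7,8):dx=+7,dy=-2->D
  (7,9):dx=-3,dy=+6->D; (7,10):dx=-2,dy=+8->D; (8,9):dx=-10,dy=+8->D; (8,10):dx=-9,dy=+10->D
  (9,10):dx=+1,dy=+2->C
Step 2: C = 29, D = 16, total pairs = 45.
Step 3: tau = (C - D)/(n(n-1)/2) = (29 - 16)/45 = 0.288889.
Step 4: Exact two-sided p-value (enumerate n! = 3628800 permutations of y under H0): p = 0.291248.
Step 5: alpha = 0.1. fail to reject H0.

tau_b = 0.2889 (C=29, D=16), p = 0.291248, fail to reject H0.


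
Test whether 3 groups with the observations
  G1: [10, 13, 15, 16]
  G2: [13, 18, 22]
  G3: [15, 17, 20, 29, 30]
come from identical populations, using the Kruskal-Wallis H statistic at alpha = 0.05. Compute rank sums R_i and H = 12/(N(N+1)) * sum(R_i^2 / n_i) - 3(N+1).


Step 1: Combine all N = 12 observations and assign midranks.
sorted (value, group, rank): (10,G1,1), (13,G1,2.5), (13,G2,2.5), (15,G1,4.5), (15,G3,4.5), (16,G1,6), (17,G3,7), (18,G2,8), (20,G3,9), (22,G2,10), (29,G3,11), (30,G3,12)
Step 2: Sum ranks within each group.
R_1 = 14 (n_1 = 4)
R_2 = 20.5 (n_2 = 3)
R_3 = 43.5 (n_3 = 5)
Step 3: H = 12/(N(N+1)) * sum(R_i^2/n_i) - 3(N+1)
     = 12/(12*13) * (14^2/4 + 20.5^2/3 + 43.5^2/5) - 3*13
     = 0.076923 * 567.533 - 39
     = 4.656410.
Step 4: Ties present; correction factor C = 1 - 12/(12^3 - 12) = 0.993007. Corrected H = 4.656410 / 0.993007 = 4.689202.
Step 5: Under H0, H ~ chi^2(2); p-value = 0.095885.
Step 6: alpha = 0.05. fail to reject H0.

H = 4.6892, df = 2, p = 0.095885, fail to reject H0.


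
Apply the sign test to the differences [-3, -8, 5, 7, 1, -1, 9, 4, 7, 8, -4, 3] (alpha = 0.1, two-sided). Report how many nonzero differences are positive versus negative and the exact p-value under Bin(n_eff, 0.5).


Step 1: Discard zero differences. Original n = 12; n_eff = number of nonzero differences = 12.
Nonzero differences (with sign): -3, -8, +5, +7, +1, -1, +9, +4, +7, +8, -4, +3
Step 2: Count signs: positive = 8, negative = 4.
Step 3: Under H0: P(positive) = 0.5, so the number of positives S ~ Bin(12, 0.5).
Step 4: Two-sided exact p-value = sum of Bin(12,0.5) probabilities at or below the observed probability = 0.387695.
Step 5: alpha = 0.1. fail to reject H0.

n_eff = 12, pos = 8, neg = 4, p = 0.387695, fail to reject H0.


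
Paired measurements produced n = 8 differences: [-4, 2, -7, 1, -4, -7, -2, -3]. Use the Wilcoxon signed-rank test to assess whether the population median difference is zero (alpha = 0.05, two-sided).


Step 1: Drop any zero differences (none here) and take |d_i|.
|d| = [4, 2, 7, 1, 4, 7, 2, 3]
Step 2: Midrank |d_i| (ties get averaged ranks).
ranks: |4|->5.5, |2|->2.5, |7|->7.5, |1|->1, |4|->5.5, |7|->7.5, |2|->2.5, |3|->4
Step 3: Attach original signs; sum ranks with positive sign and with negative sign.
W+ = 2.5 + 1 = 3.5
W- = 5.5 + 7.5 + 5.5 + 7.5 + 2.5 + 4 = 32.5
(Check: W+ + W- = 36 should equal n(n+1)/2 = 36.)
Step 4: Test statistic W = min(W+, W-) = 3.5.
Step 5: Ties in |d|, so use the tie-corrected normal approximation.
        E[W] = n(n+1)/4 = 8*9/4 = 18.
        Tie groups: |d|=2 (t=2), |d|=4 (t=2), |d|=7 (t=2); sum(t^3 - t) = 18.
        Var[W] = n(n+1)(2n+1)/24 - sum(t^3-t)/48 = 1224/24 - 18/48 = 50.625.
        z = (W - E[W]) / sqrt(Var[W]) = (3.5 - 18) / 7.1151 = -2.0379.
        Two-sided p = 2*Phi(z) = 0.041559.
Step 6: alpha = 0.05. reject H0.

W+ = 3.5, W- = 32.5, W = min = 3.5, p = 0.041559, reject H0.


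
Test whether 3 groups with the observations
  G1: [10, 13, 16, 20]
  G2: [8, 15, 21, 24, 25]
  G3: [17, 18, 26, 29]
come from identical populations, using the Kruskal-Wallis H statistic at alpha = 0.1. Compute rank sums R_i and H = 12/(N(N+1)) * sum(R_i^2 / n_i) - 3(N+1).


Step 1: Combine all N = 13 observations and assign midranks.
sorted (value, group, rank): (8,G2,1), (10,G1,2), (13,G1,3), (15,G2,4), (16,G1,5), (17,G3,6), (18,G3,7), (20,G1,8), (21,G2,9), (24,G2,10), (25,G2,11), (26,G3,12), (29,G3,13)
Step 2: Sum ranks within each group.
R_1 = 18 (n_1 = 4)
R_2 = 35 (n_2 = 5)
R_3 = 38 (n_3 = 4)
Step 3: H = 12/(N(N+1)) * sum(R_i^2/n_i) - 3(N+1)
     = 12/(13*14) * (18^2/4 + 35^2/5 + 38^2/4) - 3*14
     = 0.065934 * 687 - 42
     = 3.296703.
Step 4: No ties, so H is used without correction.
Step 5: Under H0, H ~ chi^2(2); p-value = 0.192367.
Step 6: alpha = 0.1. fail to reject H0.

H = 3.2967, df = 2, p = 0.192367, fail to reject H0.


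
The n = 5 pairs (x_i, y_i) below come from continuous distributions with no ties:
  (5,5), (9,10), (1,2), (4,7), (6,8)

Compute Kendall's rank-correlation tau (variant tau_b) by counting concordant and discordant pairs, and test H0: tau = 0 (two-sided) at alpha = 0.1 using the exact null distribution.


Step 1: Enumerate the 10 unordered pairs (i,j) with i<j and classify each by sign(x_j-x_i) * sign(y_j-y_i).
  (1,2):dx=+4,dy=+5->C; (1,3):dx=-4,dy=-3->C; (1,4):dx=-1,dy=+2->D; (1,5):dx=+1,dy=+3->C
  (2,3):dx=-8,dy=-8->C; (2,4):dx=-5,dy=-3->C; (2,5):dx=-3,dy=-2->C; (3,4):dx=+3,dy=+5->C
  (3,5):dx=+5,dy=+6->C; (4,5):dx=+2,dy=+1->C
Step 2: C = 9, D = 1, total pairs = 10.
Step 3: tau = (C - D)/(n(n-1)/2) = (9 - 1)/10 = 0.800000.
Step 4: Exact two-sided p-value (enumerate n! = 120 permutations of y under H0): p = 0.083333.
Step 5: alpha = 0.1. reject H0.

tau_b = 0.8000 (C=9, D=1), p = 0.083333, reject H0.


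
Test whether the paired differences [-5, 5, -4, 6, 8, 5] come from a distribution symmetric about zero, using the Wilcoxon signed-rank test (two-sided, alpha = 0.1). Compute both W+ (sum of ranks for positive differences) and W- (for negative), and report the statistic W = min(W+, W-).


Step 1: Drop any zero differences (none here) and take |d_i|.
|d| = [5, 5, 4, 6, 8, 5]
Step 2: Midrank |d_i| (ties get averaged ranks).
ranks: |5|->3, |5|->3, |4|->1, |6|->5, |8|->6, |5|->3
Step 3: Attach original signs; sum ranks with positive sign and with negative sign.
W+ = 3 + 5 + 6 + 3 = 17
W- = 3 + 1 = 4
(Check: W+ + W- = 21 should equal n(n+1)/2 = 21.)
Step 4: Test statistic W = min(W+, W-) = 4.
Step 5: Ties in |d|, so use the tie-corrected normal approximation.
        E[W] = n(n+1)/4 = 6*7/4 = 10.5.
        Tie groups: |d|=5 (t=3); sum(t^3 - t) = 24.
        Var[W] = n(n+1)(2n+1)/24 - sum(t^3-t)/48 = 546/24 - 24/48 = 22.25.
        z = (W - E[W]) / sqrt(Var[W]) = (4 - 10.5) / 4.7170 = -1.3780.
        Two-sided p = 2*Phi(z) = 0.168204.
Step 6: alpha = 0.1. fail to reject H0.

W+ = 17, W- = 4, W = min = 4, p = 0.168204, fail to reject H0.


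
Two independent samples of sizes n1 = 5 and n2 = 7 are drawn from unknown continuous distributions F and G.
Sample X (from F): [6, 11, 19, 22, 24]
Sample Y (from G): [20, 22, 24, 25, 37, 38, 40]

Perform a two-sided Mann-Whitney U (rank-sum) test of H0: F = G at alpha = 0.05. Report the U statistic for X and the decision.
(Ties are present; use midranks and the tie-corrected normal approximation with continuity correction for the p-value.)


Step 1: Combine and sort all 12 observations; assign midranks.
sorted (value, group): (6,X), (11,X), (19,X), (20,Y), (22,X), (22,Y), (24,X), (24,Y), (25,Y), (37,Y), (38,Y), (40,Y)
ranks: 6->1, 11->2, 19->3, 20->4, 22->5.5, 22->5.5, 24->7.5, 24->7.5, 25->9, 37->10, 38->11, 40->12
Step 2: Rank sum for X: R1 = 1 + 2 + 3 + 5.5 + 7.5 = 19.
Step 3: U_X = R1 - n1(n1+1)/2 = 19 - 5*6/2 = 19 - 15 = 4.
       U_Y = n1*n2 - U_X = 35 - 4 = 31.
Step 4: Ties are present, so use the tie-corrected normal approximation (with continuity correction) for the p-value.
Step 5: p-value = 0.034123; compare to alpha = 0.05. reject H0.

U_X = 4, p = 0.034123, reject H0 at alpha = 0.05.


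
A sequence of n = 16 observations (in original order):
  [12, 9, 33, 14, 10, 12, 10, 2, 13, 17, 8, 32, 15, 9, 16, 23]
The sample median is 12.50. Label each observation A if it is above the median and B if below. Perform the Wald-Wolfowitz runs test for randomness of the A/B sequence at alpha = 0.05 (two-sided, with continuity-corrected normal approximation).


Step 1: Compute median = 12.50; label A = above, B = below.
Labels in order: BBAABBBBAABAABAA  (n_A = 8, n_B = 8)
Step 2: Count runs R = 8.
Step 3: Under H0 (random ordering), E[R] = 2*n_A*n_B/(n_A+n_B) + 1 = 2*8*8/16 + 1 = 9.0000.
        Var[R] = 2*n_A*n_B*(2*n_A*n_B - n_A - n_B) / ((n_A+n_B)^2 * (n_A+n_B-1)) = 14336/3840 = 3.7333.
        SD[R] = 1.9322.
Step 4: Continuity-corrected z = (R + 0.5 - E[R]) / SD[R] = (8 + 0.5 - 9.0000) / 1.9322 = -0.2588.
Step 5: Two-sided p-value via normal approximation = 2*(1 - Phi(|z|)) = 0.795809.
Step 6: alpha = 0.05. fail to reject H0.

R = 8, z = -0.2588, p = 0.795809, fail to reject H0.


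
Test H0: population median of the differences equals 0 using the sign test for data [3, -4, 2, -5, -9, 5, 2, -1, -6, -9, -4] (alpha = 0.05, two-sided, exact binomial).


Step 1: Discard zero differences. Original n = 11; n_eff = number of nonzero differences = 11.
Nonzero differences (with sign): +3, -4, +2, -5, -9, +5, +2, -1, -6, -9, -4
Step 2: Count signs: positive = 4, negative = 7.
Step 3: Under H0: P(positive) = 0.5, so the number of positives S ~ Bin(11, 0.5).
Step 4: Two-sided exact p-value = sum of Bin(11,0.5) probabilities at or below the observed probability = 0.548828.
Step 5: alpha = 0.05. fail to reject H0.

n_eff = 11, pos = 4, neg = 7, p = 0.548828, fail to reject H0.


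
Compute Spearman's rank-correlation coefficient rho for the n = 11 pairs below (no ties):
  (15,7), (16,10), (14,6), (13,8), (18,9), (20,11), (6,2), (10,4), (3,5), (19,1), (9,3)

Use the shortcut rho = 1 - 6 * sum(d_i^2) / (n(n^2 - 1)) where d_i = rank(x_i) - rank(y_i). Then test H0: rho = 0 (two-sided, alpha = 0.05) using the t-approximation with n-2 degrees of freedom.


Step 1: Rank x and y separately (midranks; no ties here).
rank(x): 15->7, 16->8, 14->6, 13->5, 18->9, 20->11, 6->2, 10->4, 3->1, 19->10, 9->3
rank(y): 7->7, 10->10, 6->6, 8->8, 9->9, 11->11, 2->2, 4->4, 5->5, 1->1, 3->3
Step 2: d_i = R_x(i) - R_y(i); compute d_i^2.
  (7-7)^2=0, (8-10)^2=4, (6-6)^2=0, (5-8)^2=9, (9-9)^2=0, (11-11)^2=0, (2-2)^2=0, (4-4)^2=0, (1-5)^2=16, (10-1)^2=81, (3-3)^2=0
sum(d^2) = 110.
Step 3: rho = 1 - 6*110 / (11*(11^2 - 1)) = 1 - 660/1320 = 0.500000.
Step 4: Under H0, t = rho * sqrt((n-2)/(1-rho^2)) = 1.7321 ~ t(9).
Step 5: Two-sided p-value from the t-distribution with 9 df = 0.117307.
Step 6: alpha = 0.05. fail to reject H0.

rho = 0.5000, p = 0.117307, fail to reject H0 at alpha = 0.05.


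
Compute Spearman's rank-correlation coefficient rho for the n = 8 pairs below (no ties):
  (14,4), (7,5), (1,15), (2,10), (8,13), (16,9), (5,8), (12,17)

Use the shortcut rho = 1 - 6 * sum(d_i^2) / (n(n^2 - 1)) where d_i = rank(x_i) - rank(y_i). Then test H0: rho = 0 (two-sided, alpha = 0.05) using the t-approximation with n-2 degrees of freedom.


Step 1: Rank x and y separately (midranks; no ties here).
rank(x): 14->7, 7->4, 1->1, 2->2, 8->5, 16->8, 5->3, 12->6
rank(y): 4->1, 5->2, 15->7, 10->5, 13->6, 9->4, 8->3, 17->8
Step 2: d_i = R_x(i) - R_y(i); compute d_i^2.
  (7-1)^2=36, (4-2)^2=4, (1-7)^2=36, (2-5)^2=9, (5-6)^2=1, (8-4)^2=16, (3-3)^2=0, (6-8)^2=4
sum(d^2) = 106.
Step 3: rho = 1 - 6*106 / (8*(8^2 - 1)) = 1 - 636/504 = -0.261905.
Step 4: Under H0, t = rho * sqrt((n-2)/(1-rho^2)) = -0.6647 ~ t(6).
Step 5: Two-sided p-value from the t-distribution with 6 df = 0.530923.
Step 6: alpha = 0.05. fail to reject H0.

rho = -0.2619, p = 0.530923, fail to reject H0 at alpha = 0.05.


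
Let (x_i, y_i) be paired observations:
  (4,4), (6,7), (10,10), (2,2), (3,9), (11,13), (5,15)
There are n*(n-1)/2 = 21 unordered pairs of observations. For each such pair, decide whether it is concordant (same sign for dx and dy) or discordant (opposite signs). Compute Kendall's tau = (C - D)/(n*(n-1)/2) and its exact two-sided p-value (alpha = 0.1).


Step 1: Enumerate the 21 unordered pairs (i,j) with i<j and classify each by sign(x_j-x_i) * sign(y_j-y_i).
  (1,2):dx=+2,dy=+3->C; (1,3):dx=+6,dy=+6->C; (1,4):dx=-2,dy=-2->C; (1,5):dx=-1,dy=+5->D
  (1,6):dx=+7,dy=+9->C; (1,7):dx=+1,dy=+11->C; (2,3):dx=+4,dy=+3->C; (2,4):dx=-4,dy=-5->C
  (2,5):dx=-3,dy=+2->D; (2,6):dx=+5,dy=+6->C; (2,7):dx=-1,dy=+8->D; (3,4):dx=-8,dy=-8->C
  (3,5):dx=-7,dy=-1->C; (3,6):dx=+1,dy=+3->C; (3,7):dx=-5,dy=+5->D; (4,5):dx=+1,dy=+7->C
  (4,6):dx=+9,dy=+11->C; (4,7):dx=+3,dy=+13->C; (5,6):dx=+8,dy=+4->C; (5,7):dx=+2,dy=+6->C
  (6,7):dx=-6,dy=+2->D
Step 2: C = 16, D = 5, total pairs = 21.
Step 3: tau = (C - D)/(n(n-1)/2) = (16 - 5)/21 = 0.523810.
Step 4: Exact two-sided p-value (enumerate n! = 5040 permutations of y under H0): p = 0.136111.
Step 5: alpha = 0.1. fail to reject H0.

tau_b = 0.5238 (C=16, D=5), p = 0.136111, fail to reject H0.


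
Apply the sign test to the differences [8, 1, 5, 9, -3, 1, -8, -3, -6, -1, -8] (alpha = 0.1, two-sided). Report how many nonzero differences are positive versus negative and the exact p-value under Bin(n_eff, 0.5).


Step 1: Discard zero differences. Original n = 11; n_eff = number of nonzero differences = 11.
Nonzero differences (with sign): +8, +1, +5, +9, -3, +1, -8, -3, -6, -1, -8
Step 2: Count signs: positive = 5, negative = 6.
Step 3: Under H0: P(positive) = 0.5, so the number of positives S ~ Bin(11, 0.5).
Step 4: Two-sided exact p-value = sum of Bin(11,0.5) probabilities at or below the observed probability = 1.000000.
Step 5: alpha = 0.1. fail to reject H0.

n_eff = 11, pos = 5, neg = 6, p = 1.000000, fail to reject H0.


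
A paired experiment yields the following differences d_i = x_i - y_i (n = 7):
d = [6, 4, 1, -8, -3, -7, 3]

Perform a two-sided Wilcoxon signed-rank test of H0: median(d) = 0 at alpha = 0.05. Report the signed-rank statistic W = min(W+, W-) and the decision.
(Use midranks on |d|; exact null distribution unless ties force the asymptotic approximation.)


Step 1: Drop any zero differences (none here) and take |d_i|.
|d| = [6, 4, 1, 8, 3, 7, 3]
Step 2: Midrank |d_i| (ties get averaged ranks).
ranks: |6|->5, |4|->4, |1|->1, |8|->7, |3|->2.5, |7|->6, |3|->2.5
Step 3: Attach original signs; sum ranks with positive sign and with negative sign.
W+ = 5 + 4 + 1 + 2.5 = 12.5
W- = 7 + 2.5 + 6 = 15.5
(Check: W+ + W- = 28 should equal n(n+1)/2 = 28.)
Step 4: Test statistic W = min(W+, W-) = 12.5.
Step 5: Ties in |d|, so use the tie-corrected normal approximation.
        E[W] = n(n+1)/4 = 7*8/4 = 14.
        Tie groups: |d|=3 (t=2); sum(t^3 - t) = 6.
        Var[W] = n(n+1)(2n+1)/24 - sum(t^3-t)/48 = 840/24 - 6/48 = 34.875.
        z = (W - E[W]) / sqrt(Var[W]) = (12.5 - 14) / 5.9055 = -0.2540.
        Two-sided p = 2*Phi(z) = 0.799495.
Step 6: alpha = 0.05. fail to reject H0.

W+ = 12.5, W- = 15.5, W = min = 12.5, p = 0.799495, fail to reject H0.


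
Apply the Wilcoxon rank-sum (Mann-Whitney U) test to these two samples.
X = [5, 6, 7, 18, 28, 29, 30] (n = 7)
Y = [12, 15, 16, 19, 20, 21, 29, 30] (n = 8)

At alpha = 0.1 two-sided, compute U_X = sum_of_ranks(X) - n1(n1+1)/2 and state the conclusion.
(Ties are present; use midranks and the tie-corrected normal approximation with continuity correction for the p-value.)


Step 1: Combine and sort all 15 observations; assign midranks.
sorted (value, group): (5,X), (6,X), (7,X), (12,Y), (15,Y), (16,Y), (18,X), (19,Y), (20,Y), (21,Y), (28,X), (29,X), (29,Y), (30,X), (30,Y)
ranks: 5->1, 6->2, 7->3, 12->4, 15->5, 16->6, 18->7, 19->8, 20->9, 21->10, 28->11, 29->12.5, 29->12.5, 30->14.5, 30->14.5
Step 2: Rank sum for X: R1 = 1 + 2 + 3 + 7 + 11 + 12.5 + 14.5 = 51.
Step 3: U_X = R1 - n1(n1+1)/2 = 51 - 7*8/2 = 51 - 28 = 23.
       U_Y = n1*n2 - U_X = 56 - 23 = 33.
Step 4: Ties are present, so use the tie-corrected normal approximation (with continuity correction) for the p-value.
Step 5: p-value = 0.601875; compare to alpha = 0.1. fail to reject H0.

U_X = 23, p = 0.601875, fail to reject H0 at alpha = 0.1.


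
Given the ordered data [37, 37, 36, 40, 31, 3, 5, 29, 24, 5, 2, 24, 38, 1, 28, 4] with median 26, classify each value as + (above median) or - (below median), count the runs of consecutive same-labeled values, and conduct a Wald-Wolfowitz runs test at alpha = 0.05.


Step 1: Compute median = 26; label A = above, B = below.
Labels in order: AAAAABBABBBBABAB  (n_A = 8, n_B = 8)
Step 2: Count runs R = 8.
Step 3: Under H0 (random ordering), E[R] = 2*n_A*n_B/(n_A+n_B) + 1 = 2*8*8/16 + 1 = 9.0000.
        Var[R] = 2*n_A*n_B*(2*n_A*n_B - n_A - n_B) / ((n_A+n_B)^2 * (n_A+n_B-1)) = 14336/3840 = 3.7333.
        SD[R] = 1.9322.
Step 4: Continuity-corrected z = (R + 0.5 - E[R]) / SD[R] = (8 + 0.5 - 9.0000) / 1.9322 = -0.2588.
Step 5: Two-sided p-value via normal approximation = 2*(1 - Phi(|z|)) = 0.795809.
Step 6: alpha = 0.05. fail to reject H0.

R = 8, z = -0.2588, p = 0.795809, fail to reject H0.


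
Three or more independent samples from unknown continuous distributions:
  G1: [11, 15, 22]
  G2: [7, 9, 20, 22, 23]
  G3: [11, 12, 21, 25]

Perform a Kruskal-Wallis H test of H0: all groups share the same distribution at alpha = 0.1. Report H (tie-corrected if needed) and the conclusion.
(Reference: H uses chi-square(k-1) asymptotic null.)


Step 1: Combine all N = 12 observations and assign midranks.
sorted (value, group, rank): (7,G2,1), (9,G2,2), (11,G1,3.5), (11,G3,3.5), (12,G3,5), (15,G1,6), (20,G2,7), (21,G3,8), (22,G1,9.5), (22,G2,9.5), (23,G2,11), (25,G3,12)
Step 2: Sum ranks within each group.
R_1 = 19 (n_1 = 3)
R_2 = 30.5 (n_2 = 5)
R_3 = 28.5 (n_3 = 4)
Step 3: H = 12/(N(N+1)) * sum(R_i^2/n_i) - 3(N+1)
     = 12/(12*13) * (19^2/3 + 30.5^2/5 + 28.5^2/4) - 3*13
     = 0.076923 * 509.446 - 39
     = 0.188141.
Step 4: Ties present; correction factor C = 1 - 12/(12^3 - 12) = 0.993007. Corrected H = 0.188141 / 0.993007 = 0.189466.
Step 5: Under H0, H ~ chi^2(2); p-value = 0.909616.
Step 6: alpha = 0.1. fail to reject H0.

H = 0.1895, df = 2, p = 0.909616, fail to reject H0.


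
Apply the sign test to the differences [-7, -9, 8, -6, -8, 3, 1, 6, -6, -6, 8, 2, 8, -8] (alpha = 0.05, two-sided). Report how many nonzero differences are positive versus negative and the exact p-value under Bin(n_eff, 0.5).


Step 1: Discard zero differences. Original n = 14; n_eff = number of nonzero differences = 14.
Nonzero differences (with sign): -7, -9, +8, -6, -8, +3, +1, +6, -6, -6, +8, +2, +8, -8
Step 2: Count signs: positive = 7, negative = 7.
Step 3: Under H0: P(positive) = 0.5, so the number of positives S ~ Bin(14, 0.5).
Step 4: Two-sided exact p-value = sum of Bin(14,0.5) probabilities at or below the observed probability = 1.000000.
Step 5: alpha = 0.05. fail to reject H0.

n_eff = 14, pos = 7, neg = 7, p = 1.000000, fail to reject H0.


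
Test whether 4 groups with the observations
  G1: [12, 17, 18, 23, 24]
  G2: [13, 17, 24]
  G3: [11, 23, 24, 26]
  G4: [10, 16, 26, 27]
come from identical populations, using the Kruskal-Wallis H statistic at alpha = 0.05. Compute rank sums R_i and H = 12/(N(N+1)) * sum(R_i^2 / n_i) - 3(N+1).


Step 1: Combine all N = 16 observations and assign midranks.
sorted (value, group, rank): (10,G4,1), (11,G3,2), (12,G1,3), (13,G2,4), (16,G4,5), (17,G1,6.5), (17,G2,6.5), (18,G1,8), (23,G1,9.5), (23,G3,9.5), (24,G1,12), (24,G2,12), (24,G3,12), (26,G3,14.5), (26,G4,14.5), (27,G4,16)
Step 2: Sum ranks within each group.
R_1 = 39 (n_1 = 5)
R_2 = 22.5 (n_2 = 3)
R_3 = 38 (n_3 = 4)
R_4 = 36.5 (n_4 = 4)
Step 3: H = 12/(N(N+1)) * sum(R_i^2/n_i) - 3(N+1)
     = 12/(16*17) * (39^2/5 + 22.5^2/3 + 38^2/4 + 36.5^2/4) - 3*17
     = 0.044118 * 1167.01 - 51
     = 0.485846.
Step 4: Ties present; correction factor C = 1 - 42/(16^3 - 16) = 0.989706. Corrected H = 0.485846 / 0.989706 = 0.490899.
Step 5: Under H0, H ~ chi^2(3); p-value = 0.920886.
Step 6: alpha = 0.05. fail to reject H0.

H = 0.4909, df = 3, p = 0.920886, fail to reject H0.


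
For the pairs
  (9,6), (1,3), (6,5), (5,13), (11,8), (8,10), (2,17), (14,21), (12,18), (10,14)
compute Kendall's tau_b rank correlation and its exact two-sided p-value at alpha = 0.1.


Step 1: Enumerate the 45 unordered pairs (i,j) with i<j and classify each by sign(x_j-x_i) * sign(y_j-y_i).
  (1,2):dx=-8,dy=-3->C; (1,3):dx=-3,dy=-1->C; (1,4):dx=-4,dy=+7->D; (1,5):dx=+2,dy=+2->C
  (1,6):dx=-1,dy=+4->D; (1,7):dx=-7,dy=+11->D; (1,8):dx=+5,dy=+15->C; (1,9):dx=+3,dy=+12->C
  (1,10):dx=+1,dy=+8->C; (2,3):dx=+5,dy=+2->C; (2,4):dx=+4,dy=+10->C; (2,5):dx=+10,dy=+5->C
  (2,6):dx=+7,dy=+7->C; (2,7):dx=+1,dy=+14->C; (2,8):dx=+13,dy=+18->C; (2,9):dx=+11,dy=+15->C
  (2,10):dx=+9,dy=+11->C; (3,4):dx=-1,dy=+8->D; (3,5):dx=+5,dy=+3->C; (3,6):dx=+2,dy=+5->C
  (3,7):dx=-4,dy=+12->D; (3,8):dx=+8,dy=+16->C; (3,9):dx=+6,dy=+13->C; (3,10):dx=+4,dy=+9->C
  (4,5):dx=+6,dy=-5->D; (4,6):dx=+3,dy=-3->D; (4,7):dx=-3,dy=+4->D; (4,8):dx=+9,dy=+8->C
  (4,9):dx=+7,dy=+5->C; (4,10):dx=+5,dy=+1->C; (5,6):dx=-3,dy=+2->D; (5,7):dx=-9,dy=+9->D
  (5,8):dx=+3,dy=+13->C; (5,9):dx=+1,dy=+10->C; (5,10):dx=-1,dy=+6->D; (6,7):dx=-6,dy=+7->D
  (6,8):dx=+6,dy=+11->C; (6,9):dx=+4,dy=+8->C; (6,10):dx=+2,dy=+4->C; (7,8):dx=+12,dy=+4->C
  (7,9):dx=+10,dy=+1->C; (7,10):dx=+8,dy=-3->D; (8,9):dx=-2,dy=-3->C; (8,10):dx=-4,dy=-7->C
  (9,10):dx=-2,dy=-4->C
Step 2: C = 32, D = 13, total pairs = 45.
Step 3: tau = (C - D)/(n(n-1)/2) = (32 - 13)/45 = 0.422222.
Step 4: Exact two-sided p-value (enumerate n! = 3628800 permutations of y under H0): p = 0.108313.
Step 5: alpha = 0.1. fail to reject H0.

tau_b = 0.4222 (C=32, D=13), p = 0.108313, fail to reject H0.


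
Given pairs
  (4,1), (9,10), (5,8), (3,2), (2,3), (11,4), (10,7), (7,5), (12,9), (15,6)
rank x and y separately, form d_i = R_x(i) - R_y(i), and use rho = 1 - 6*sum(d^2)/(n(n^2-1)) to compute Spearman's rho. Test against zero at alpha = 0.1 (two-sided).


Step 1: Rank x and y separately (midranks; no ties here).
rank(x): 4->3, 9->6, 5->4, 3->2, 2->1, 11->8, 10->7, 7->5, 12->9, 15->10
rank(y): 1->1, 10->10, 8->8, 2->2, 3->3, 4->4, 7->7, 5->5, 9->9, 6->6
Step 2: d_i = R_x(i) - R_y(i); compute d_i^2.
  (3-1)^2=4, (6-10)^2=16, (4-8)^2=16, (2-2)^2=0, (1-3)^2=4, (8-4)^2=16, (7-7)^2=0, (5-5)^2=0, (9-9)^2=0, (10-6)^2=16
sum(d^2) = 72.
Step 3: rho = 1 - 6*72 / (10*(10^2 - 1)) = 1 - 432/990 = 0.563636.
Step 4: Under H0, t = rho * sqrt((n-2)/(1-rho^2)) = 1.9300 ~ t(8).
Step 5: Two-sided p-value from the t-distribution with 8 df = 0.089724.
Step 6: alpha = 0.1. reject H0.

rho = 0.5636, p = 0.089724, reject H0 at alpha = 0.1.


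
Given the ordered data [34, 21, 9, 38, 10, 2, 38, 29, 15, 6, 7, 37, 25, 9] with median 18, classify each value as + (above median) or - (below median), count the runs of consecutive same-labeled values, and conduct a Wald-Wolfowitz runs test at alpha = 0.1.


Step 1: Compute median = 18; label A = above, B = below.
Labels in order: AABABBAABBBAAB  (n_A = 7, n_B = 7)
Step 2: Count runs R = 8.
Step 3: Under H0 (random ordering), E[R] = 2*n_A*n_B/(n_A+n_B) + 1 = 2*7*7/14 + 1 = 8.0000.
        Var[R] = 2*n_A*n_B*(2*n_A*n_B - n_A - n_B) / ((n_A+n_B)^2 * (n_A+n_B-1)) = 8232/2548 = 3.2308.
        SD[R] = 1.7974.
Step 4: R = E[R], so z = 0 with no continuity correction.
Step 5: Two-sided p-value via normal approximation = 2*(1 - Phi(|z|)) = 1.000000.
Step 6: alpha = 0.1. fail to reject H0.

R = 8, z = 0.0000, p = 1.000000, fail to reject H0.


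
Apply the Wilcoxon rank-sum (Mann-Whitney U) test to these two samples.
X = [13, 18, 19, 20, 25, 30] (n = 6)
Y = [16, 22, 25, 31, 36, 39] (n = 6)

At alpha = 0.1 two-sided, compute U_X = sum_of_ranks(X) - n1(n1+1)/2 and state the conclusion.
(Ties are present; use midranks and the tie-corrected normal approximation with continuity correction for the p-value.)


Step 1: Combine and sort all 12 observations; assign midranks.
sorted (value, group): (13,X), (16,Y), (18,X), (19,X), (20,X), (22,Y), (25,X), (25,Y), (30,X), (31,Y), (36,Y), (39,Y)
ranks: 13->1, 16->2, 18->3, 19->4, 20->5, 22->6, 25->7.5, 25->7.5, 30->9, 31->10, 36->11, 39->12
Step 2: Rank sum for X: R1 = 1 + 3 + 4 + 5 + 7.5 + 9 = 29.5.
Step 3: U_X = R1 - n1(n1+1)/2 = 29.5 - 6*7/2 = 29.5 - 21 = 8.5.
       U_Y = n1*n2 - U_X = 36 - 8.5 = 27.5.
Step 4: Ties are present, so use the tie-corrected normal approximation (with continuity correction) for the p-value.
Step 5: p-value = 0.148829; compare to alpha = 0.1. fail to reject H0.

U_X = 8.5, p = 0.148829, fail to reject H0 at alpha = 0.1.


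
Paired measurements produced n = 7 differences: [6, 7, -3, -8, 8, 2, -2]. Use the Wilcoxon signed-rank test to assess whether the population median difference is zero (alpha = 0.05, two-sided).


Step 1: Drop any zero differences (none here) and take |d_i|.
|d| = [6, 7, 3, 8, 8, 2, 2]
Step 2: Midrank |d_i| (ties get averaged ranks).
ranks: |6|->4, |7|->5, |3|->3, |8|->6.5, |8|->6.5, |2|->1.5, |2|->1.5
Step 3: Attach original signs; sum ranks with positive sign and with negative sign.
W+ = 4 + 5 + 6.5 + 1.5 = 17
W- = 3 + 6.5 + 1.5 = 11
(Check: W+ + W- = 28 should equal n(n+1)/2 = 28.)
Step 4: Test statistic W = min(W+, W-) = 11.
Step 5: Ties in |d|, so use the tie-corrected normal approximation.
        E[W] = n(n+1)/4 = 7*8/4 = 14.
        Tie groups: |d|=2 (t=2), |d|=8 (t=2); sum(t^3 - t) = 12.
        Var[W] = n(n+1)(2n+1)/24 - sum(t^3-t)/48 = 840/24 - 12/48 = 34.75.
        z = (W - E[W]) / sqrt(Var[W]) = (11 - 14) / 5.8949 = -0.5089.
        Two-sided p = 2*Phi(z) = 0.610813.
Step 6: alpha = 0.05. fail to reject H0.

W+ = 17, W- = 11, W = min = 11, p = 0.610813, fail to reject H0.


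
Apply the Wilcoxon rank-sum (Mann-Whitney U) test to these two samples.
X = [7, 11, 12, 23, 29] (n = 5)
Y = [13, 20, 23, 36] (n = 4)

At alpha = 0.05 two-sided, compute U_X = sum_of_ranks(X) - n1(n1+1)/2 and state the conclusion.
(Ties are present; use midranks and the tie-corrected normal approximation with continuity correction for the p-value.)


Step 1: Combine and sort all 9 observations; assign midranks.
sorted (value, group): (7,X), (11,X), (12,X), (13,Y), (20,Y), (23,X), (23,Y), (29,X), (36,Y)
ranks: 7->1, 11->2, 12->3, 13->4, 20->5, 23->6.5, 23->6.5, 29->8, 36->9
Step 2: Rank sum for X: R1 = 1 + 2 + 3 + 6.5 + 8 = 20.5.
Step 3: U_X = R1 - n1(n1+1)/2 = 20.5 - 5*6/2 = 20.5 - 15 = 5.5.
       U_Y = n1*n2 - U_X = 20 - 5.5 = 14.5.
Step 4: Ties are present, so use the tie-corrected normal approximation (with continuity correction) for the p-value.
Step 5: p-value = 0.325163; compare to alpha = 0.05. fail to reject H0.

U_X = 5.5, p = 0.325163, fail to reject H0 at alpha = 0.05.


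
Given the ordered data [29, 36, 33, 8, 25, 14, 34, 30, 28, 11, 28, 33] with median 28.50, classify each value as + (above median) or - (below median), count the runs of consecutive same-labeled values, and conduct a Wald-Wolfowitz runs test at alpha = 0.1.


Step 1: Compute median = 28.50; label A = above, B = below.
Labels in order: AAABBBAABBBA  (n_A = 6, n_B = 6)
Step 2: Count runs R = 5.
Step 3: Under H0 (random ordering), E[R] = 2*n_A*n_B/(n_A+n_B) + 1 = 2*6*6/12 + 1 = 7.0000.
        Var[R] = 2*n_A*n_B*(2*n_A*n_B - n_A - n_B) / ((n_A+n_B)^2 * (n_A+n_B-1)) = 4320/1584 = 2.7273.
        SD[R] = 1.6514.
Step 4: Continuity-corrected z = (R + 0.5 - E[R]) / SD[R] = (5 + 0.5 - 7.0000) / 1.6514 = -0.9083.
Step 5: Two-sided p-value via normal approximation = 2*(1 - Phi(|z|)) = 0.363722.
Step 6: alpha = 0.1. fail to reject H0.

R = 5, z = -0.9083, p = 0.363722, fail to reject H0.


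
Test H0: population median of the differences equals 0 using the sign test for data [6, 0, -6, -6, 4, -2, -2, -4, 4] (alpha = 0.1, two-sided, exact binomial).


Step 1: Discard zero differences. Original n = 9; n_eff = number of nonzero differences = 8.
Nonzero differences (with sign): +6, -6, -6, +4, -2, -2, -4, +4
Step 2: Count signs: positive = 3, negative = 5.
Step 3: Under H0: P(positive) = 0.5, so the number of positives S ~ Bin(8, 0.5).
Step 4: Two-sided exact p-value = sum of Bin(8,0.5) probabilities at or below the observed probability = 0.726562.
Step 5: alpha = 0.1. fail to reject H0.

n_eff = 8, pos = 3, neg = 5, p = 0.726562, fail to reject H0.


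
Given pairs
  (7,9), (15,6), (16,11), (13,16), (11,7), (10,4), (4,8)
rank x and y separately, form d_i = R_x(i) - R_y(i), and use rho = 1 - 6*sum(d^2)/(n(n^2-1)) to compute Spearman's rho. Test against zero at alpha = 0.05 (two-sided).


Step 1: Rank x and y separately (midranks; no ties here).
rank(x): 7->2, 15->6, 16->7, 13->5, 11->4, 10->3, 4->1
rank(y): 9->5, 6->2, 11->6, 16->7, 7->3, 4->1, 8->4
Step 2: d_i = R_x(i) - R_y(i); compute d_i^2.
  (2-5)^2=9, (6-2)^2=16, (7-6)^2=1, (5-7)^2=4, (4-3)^2=1, (3-1)^2=4, (1-4)^2=9
sum(d^2) = 44.
Step 3: rho = 1 - 6*44 / (7*(7^2 - 1)) = 1 - 264/336 = 0.214286.
Step 4: Under H0, t = rho * sqrt((n-2)/(1-rho^2)) = 0.4906 ~ t(5).
Step 5: Two-sided p-value from the t-distribution with 5 df = 0.644512.
Step 6: alpha = 0.05. fail to reject H0.

rho = 0.2143, p = 0.644512, fail to reject H0 at alpha = 0.05.
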